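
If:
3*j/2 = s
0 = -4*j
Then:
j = 0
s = 0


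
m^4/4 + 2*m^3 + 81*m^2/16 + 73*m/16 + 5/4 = (m/4 + 1)*(m + 1/2)*(m + 1)*(m + 5/2)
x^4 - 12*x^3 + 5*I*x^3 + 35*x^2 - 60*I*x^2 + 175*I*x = x*(x - 7)*(x - 5)*(x + 5*I)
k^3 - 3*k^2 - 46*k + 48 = (k - 8)*(k - 1)*(k + 6)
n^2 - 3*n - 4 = (n - 4)*(n + 1)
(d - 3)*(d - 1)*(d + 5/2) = d^3 - 3*d^2/2 - 7*d + 15/2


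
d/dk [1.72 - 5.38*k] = -5.38000000000000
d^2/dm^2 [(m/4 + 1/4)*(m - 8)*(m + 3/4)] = 3*m/2 - 25/8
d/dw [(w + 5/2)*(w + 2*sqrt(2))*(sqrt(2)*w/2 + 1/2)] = 3*sqrt(2)*w^2/2 + 5*sqrt(2)*w/2 + 5*w + sqrt(2) + 25/4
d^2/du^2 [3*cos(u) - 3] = -3*cos(u)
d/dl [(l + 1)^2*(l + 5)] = (l + 1)*(3*l + 11)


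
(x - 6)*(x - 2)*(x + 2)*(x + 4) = x^4 - 2*x^3 - 28*x^2 + 8*x + 96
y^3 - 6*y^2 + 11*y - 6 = (y - 3)*(y - 2)*(y - 1)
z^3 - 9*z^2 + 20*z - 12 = (z - 6)*(z - 2)*(z - 1)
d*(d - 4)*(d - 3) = d^3 - 7*d^2 + 12*d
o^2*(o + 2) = o^3 + 2*o^2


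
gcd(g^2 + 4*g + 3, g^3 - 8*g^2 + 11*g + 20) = g + 1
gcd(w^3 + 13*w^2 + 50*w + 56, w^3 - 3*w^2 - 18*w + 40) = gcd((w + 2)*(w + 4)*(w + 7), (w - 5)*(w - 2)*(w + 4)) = w + 4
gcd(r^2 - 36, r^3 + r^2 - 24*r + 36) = r + 6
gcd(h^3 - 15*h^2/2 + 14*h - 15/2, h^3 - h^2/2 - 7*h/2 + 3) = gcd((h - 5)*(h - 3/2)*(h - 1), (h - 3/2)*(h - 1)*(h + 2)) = h^2 - 5*h/2 + 3/2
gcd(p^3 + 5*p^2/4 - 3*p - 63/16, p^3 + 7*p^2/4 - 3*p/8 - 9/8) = p + 3/2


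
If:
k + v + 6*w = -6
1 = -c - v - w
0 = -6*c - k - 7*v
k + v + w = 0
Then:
No Solution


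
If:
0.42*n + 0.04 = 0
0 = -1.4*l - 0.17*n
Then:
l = 0.01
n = -0.10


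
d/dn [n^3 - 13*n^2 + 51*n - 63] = 3*n^2 - 26*n + 51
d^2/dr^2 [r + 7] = 0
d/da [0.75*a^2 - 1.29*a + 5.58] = 1.5*a - 1.29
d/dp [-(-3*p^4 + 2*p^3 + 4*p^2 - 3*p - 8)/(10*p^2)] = (6*p^4 - 2*p^3 - 3*p - 16)/(10*p^3)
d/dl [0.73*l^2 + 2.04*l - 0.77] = 1.46*l + 2.04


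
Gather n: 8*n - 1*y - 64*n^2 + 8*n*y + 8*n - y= -64*n^2 + n*(8*y + 16) - 2*y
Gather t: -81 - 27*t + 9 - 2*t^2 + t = -2*t^2 - 26*t - 72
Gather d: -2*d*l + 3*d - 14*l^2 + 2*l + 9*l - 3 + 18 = d*(3 - 2*l) - 14*l^2 + 11*l + 15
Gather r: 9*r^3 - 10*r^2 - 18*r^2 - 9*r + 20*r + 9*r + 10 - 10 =9*r^3 - 28*r^2 + 20*r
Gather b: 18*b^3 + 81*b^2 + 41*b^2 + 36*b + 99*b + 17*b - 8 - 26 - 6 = 18*b^3 + 122*b^2 + 152*b - 40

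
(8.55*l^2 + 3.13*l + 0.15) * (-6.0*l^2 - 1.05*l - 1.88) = -51.3*l^4 - 27.7575*l^3 - 20.2605*l^2 - 6.0419*l - 0.282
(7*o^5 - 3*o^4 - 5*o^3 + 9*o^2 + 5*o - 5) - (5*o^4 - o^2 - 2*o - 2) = 7*o^5 - 8*o^4 - 5*o^3 + 10*o^2 + 7*o - 3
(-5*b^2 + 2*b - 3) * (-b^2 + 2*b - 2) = 5*b^4 - 12*b^3 + 17*b^2 - 10*b + 6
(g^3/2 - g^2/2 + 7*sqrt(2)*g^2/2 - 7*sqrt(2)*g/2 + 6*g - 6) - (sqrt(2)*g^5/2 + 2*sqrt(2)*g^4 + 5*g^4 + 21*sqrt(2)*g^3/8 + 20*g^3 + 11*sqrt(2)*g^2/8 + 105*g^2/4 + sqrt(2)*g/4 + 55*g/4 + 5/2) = -sqrt(2)*g^5/2 - 5*g^4 - 2*sqrt(2)*g^4 - 39*g^3/2 - 21*sqrt(2)*g^3/8 - 107*g^2/4 + 17*sqrt(2)*g^2/8 - 31*g/4 - 15*sqrt(2)*g/4 - 17/2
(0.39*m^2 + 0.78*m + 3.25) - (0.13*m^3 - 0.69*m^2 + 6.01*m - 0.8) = -0.13*m^3 + 1.08*m^2 - 5.23*m + 4.05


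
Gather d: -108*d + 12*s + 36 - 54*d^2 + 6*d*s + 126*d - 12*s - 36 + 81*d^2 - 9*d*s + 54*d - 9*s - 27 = 27*d^2 + d*(72 - 3*s) - 9*s - 27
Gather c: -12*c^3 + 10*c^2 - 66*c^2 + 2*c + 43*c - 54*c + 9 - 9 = -12*c^3 - 56*c^2 - 9*c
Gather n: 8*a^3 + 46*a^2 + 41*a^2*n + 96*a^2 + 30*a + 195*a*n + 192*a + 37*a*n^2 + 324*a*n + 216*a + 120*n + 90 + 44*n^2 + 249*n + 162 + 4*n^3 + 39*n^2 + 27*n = 8*a^3 + 142*a^2 + 438*a + 4*n^3 + n^2*(37*a + 83) + n*(41*a^2 + 519*a + 396) + 252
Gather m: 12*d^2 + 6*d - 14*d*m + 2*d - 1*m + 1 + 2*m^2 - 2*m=12*d^2 + 8*d + 2*m^2 + m*(-14*d - 3) + 1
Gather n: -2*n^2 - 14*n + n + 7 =-2*n^2 - 13*n + 7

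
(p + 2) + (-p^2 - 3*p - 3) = -p^2 - 2*p - 1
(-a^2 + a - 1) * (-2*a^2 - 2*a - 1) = 2*a^4 + a^2 + a + 1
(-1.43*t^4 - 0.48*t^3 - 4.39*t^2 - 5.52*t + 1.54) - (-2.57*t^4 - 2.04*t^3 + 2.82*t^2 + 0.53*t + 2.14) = 1.14*t^4 + 1.56*t^3 - 7.21*t^2 - 6.05*t - 0.6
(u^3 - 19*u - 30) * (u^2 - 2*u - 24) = u^5 - 2*u^4 - 43*u^3 + 8*u^2 + 516*u + 720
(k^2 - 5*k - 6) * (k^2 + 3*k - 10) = k^4 - 2*k^3 - 31*k^2 + 32*k + 60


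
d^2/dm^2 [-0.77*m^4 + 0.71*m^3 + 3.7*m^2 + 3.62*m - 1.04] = -9.24*m^2 + 4.26*m + 7.4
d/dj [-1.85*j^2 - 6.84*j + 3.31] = -3.7*j - 6.84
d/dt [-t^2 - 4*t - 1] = -2*t - 4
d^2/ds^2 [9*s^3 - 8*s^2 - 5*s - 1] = 54*s - 16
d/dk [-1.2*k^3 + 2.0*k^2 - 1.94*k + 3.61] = -3.6*k^2 + 4.0*k - 1.94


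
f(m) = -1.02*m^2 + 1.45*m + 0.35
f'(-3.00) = 7.57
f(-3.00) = -13.18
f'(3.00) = -4.67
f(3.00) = -4.48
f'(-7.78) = 17.32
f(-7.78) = -72.67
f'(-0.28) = 2.02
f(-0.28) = -0.14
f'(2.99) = -4.65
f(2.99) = -4.43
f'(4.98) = -8.71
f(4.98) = -17.73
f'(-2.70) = 6.96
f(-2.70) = -11.00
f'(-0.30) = 2.06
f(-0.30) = -0.18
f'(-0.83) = 3.14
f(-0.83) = -1.56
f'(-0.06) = 1.57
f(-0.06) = 0.26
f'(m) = 1.45 - 2.04*m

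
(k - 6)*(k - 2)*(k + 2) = k^3 - 6*k^2 - 4*k + 24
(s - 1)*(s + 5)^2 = s^3 + 9*s^2 + 15*s - 25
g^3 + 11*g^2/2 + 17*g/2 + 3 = (g + 1/2)*(g + 2)*(g + 3)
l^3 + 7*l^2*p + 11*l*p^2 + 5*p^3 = (l + p)^2*(l + 5*p)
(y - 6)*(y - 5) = y^2 - 11*y + 30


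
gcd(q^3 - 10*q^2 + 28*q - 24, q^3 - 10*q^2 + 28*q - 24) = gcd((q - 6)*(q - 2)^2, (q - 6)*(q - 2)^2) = q^3 - 10*q^2 + 28*q - 24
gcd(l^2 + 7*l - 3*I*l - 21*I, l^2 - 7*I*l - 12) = l - 3*I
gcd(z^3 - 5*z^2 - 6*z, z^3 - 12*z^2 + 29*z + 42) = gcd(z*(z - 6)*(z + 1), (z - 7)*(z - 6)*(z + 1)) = z^2 - 5*z - 6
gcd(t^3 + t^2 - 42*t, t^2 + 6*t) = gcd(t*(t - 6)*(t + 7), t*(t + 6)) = t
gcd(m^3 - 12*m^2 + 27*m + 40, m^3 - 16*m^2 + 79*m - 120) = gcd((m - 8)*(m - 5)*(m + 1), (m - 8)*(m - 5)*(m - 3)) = m^2 - 13*m + 40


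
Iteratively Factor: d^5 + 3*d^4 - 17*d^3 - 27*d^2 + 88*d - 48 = (d + 4)*(d^4 - d^3 - 13*d^2 + 25*d - 12) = (d + 4)^2*(d^3 - 5*d^2 + 7*d - 3) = (d - 3)*(d + 4)^2*(d^2 - 2*d + 1) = (d - 3)*(d - 1)*(d + 4)^2*(d - 1)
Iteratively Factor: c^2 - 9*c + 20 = (c - 5)*(c - 4)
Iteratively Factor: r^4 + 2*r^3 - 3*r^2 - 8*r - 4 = (r + 1)*(r^3 + r^2 - 4*r - 4) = (r + 1)^2*(r^2 - 4) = (r - 2)*(r + 1)^2*(r + 2)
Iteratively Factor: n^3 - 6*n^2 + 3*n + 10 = (n + 1)*(n^2 - 7*n + 10) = (n - 2)*(n + 1)*(n - 5)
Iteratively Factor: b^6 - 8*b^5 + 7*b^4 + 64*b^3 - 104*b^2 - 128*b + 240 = (b - 5)*(b^5 - 3*b^4 - 8*b^3 + 24*b^2 + 16*b - 48) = (b - 5)*(b + 2)*(b^4 - 5*b^3 + 2*b^2 + 20*b - 24) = (b - 5)*(b + 2)^2*(b^3 - 7*b^2 + 16*b - 12) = (b - 5)*(b - 3)*(b + 2)^2*(b^2 - 4*b + 4) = (b - 5)*(b - 3)*(b - 2)*(b + 2)^2*(b - 2)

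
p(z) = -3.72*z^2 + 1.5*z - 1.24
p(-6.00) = -144.16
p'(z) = 1.5 - 7.44*z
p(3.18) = -34.09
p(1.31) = -5.66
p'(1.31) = -8.25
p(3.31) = -37.03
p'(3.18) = -22.16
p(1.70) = -9.44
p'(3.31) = -23.13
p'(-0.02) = 1.65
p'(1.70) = -11.15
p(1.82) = -10.83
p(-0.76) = -4.53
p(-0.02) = -1.27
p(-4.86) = -96.39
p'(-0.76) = 7.15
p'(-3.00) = 23.82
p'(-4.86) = 37.66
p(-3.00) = -39.22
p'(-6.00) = 46.14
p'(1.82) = -12.04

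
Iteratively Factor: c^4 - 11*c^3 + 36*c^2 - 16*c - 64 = (c - 4)*(c^3 - 7*c^2 + 8*c + 16) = (c - 4)*(c + 1)*(c^2 - 8*c + 16) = (c - 4)^2*(c + 1)*(c - 4)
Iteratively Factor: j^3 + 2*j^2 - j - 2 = (j - 1)*(j^2 + 3*j + 2) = (j - 1)*(j + 1)*(j + 2)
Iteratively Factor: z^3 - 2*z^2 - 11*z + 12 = (z - 4)*(z^2 + 2*z - 3) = (z - 4)*(z - 1)*(z + 3)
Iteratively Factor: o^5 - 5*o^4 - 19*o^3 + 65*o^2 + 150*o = (o + 2)*(o^4 - 7*o^3 - 5*o^2 + 75*o) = (o + 2)*(o + 3)*(o^3 - 10*o^2 + 25*o) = o*(o + 2)*(o + 3)*(o^2 - 10*o + 25) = o*(o - 5)*(o + 2)*(o + 3)*(o - 5)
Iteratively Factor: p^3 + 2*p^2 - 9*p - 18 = (p - 3)*(p^2 + 5*p + 6) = (p - 3)*(p + 2)*(p + 3)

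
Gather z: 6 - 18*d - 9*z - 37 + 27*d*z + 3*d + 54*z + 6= -15*d + z*(27*d + 45) - 25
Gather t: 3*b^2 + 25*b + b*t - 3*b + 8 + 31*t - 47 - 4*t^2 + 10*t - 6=3*b^2 + 22*b - 4*t^2 + t*(b + 41) - 45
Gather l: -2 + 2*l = 2*l - 2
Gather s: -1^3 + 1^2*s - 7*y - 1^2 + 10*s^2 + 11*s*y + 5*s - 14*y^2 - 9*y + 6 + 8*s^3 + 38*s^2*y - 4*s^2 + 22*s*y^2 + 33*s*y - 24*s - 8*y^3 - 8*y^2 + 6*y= 8*s^3 + s^2*(38*y + 6) + s*(22*y^2 + 44*y - 18) - 8*y^3 - 22*y^2 - 10*y + 4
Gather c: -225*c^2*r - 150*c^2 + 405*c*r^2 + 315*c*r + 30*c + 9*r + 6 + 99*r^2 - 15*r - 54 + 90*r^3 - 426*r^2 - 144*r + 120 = c^2*(-225*r - 150) + c*(405*r^2 + 315*r + 30) + 90*r^3 - 327*r^2 - 150*r + 72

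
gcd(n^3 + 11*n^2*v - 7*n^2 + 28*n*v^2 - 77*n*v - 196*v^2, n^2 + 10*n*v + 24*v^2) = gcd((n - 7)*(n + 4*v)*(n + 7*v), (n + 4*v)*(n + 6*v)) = n + 4*v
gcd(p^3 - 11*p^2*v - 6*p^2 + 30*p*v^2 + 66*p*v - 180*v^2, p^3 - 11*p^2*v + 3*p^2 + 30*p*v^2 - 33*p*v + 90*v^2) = p^2 - 11*p*v + 30*v^2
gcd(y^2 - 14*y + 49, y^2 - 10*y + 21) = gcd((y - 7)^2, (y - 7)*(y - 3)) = y - 7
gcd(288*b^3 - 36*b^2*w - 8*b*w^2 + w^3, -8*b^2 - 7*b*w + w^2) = -8*b + w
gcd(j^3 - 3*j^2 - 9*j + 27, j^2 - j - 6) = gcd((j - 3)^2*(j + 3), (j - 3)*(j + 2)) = j - 3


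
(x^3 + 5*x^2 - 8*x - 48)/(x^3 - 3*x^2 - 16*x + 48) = (x + 4)/(x - 4)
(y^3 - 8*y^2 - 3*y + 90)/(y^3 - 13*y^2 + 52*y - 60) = (y + 3)/(y - 2)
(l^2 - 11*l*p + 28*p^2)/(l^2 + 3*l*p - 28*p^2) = (l - 7*p)/(l + 7*p)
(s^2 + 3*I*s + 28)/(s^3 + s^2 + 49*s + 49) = (s - 4*I)/(s^2 + s*(1 - 7*I) - 7*I)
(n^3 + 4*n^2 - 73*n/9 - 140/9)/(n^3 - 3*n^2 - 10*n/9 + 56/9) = (n + 5)/(n - 2)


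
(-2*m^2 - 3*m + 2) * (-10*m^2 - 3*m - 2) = 20*m^4 + 36*m^3 - 7*m^2 - 4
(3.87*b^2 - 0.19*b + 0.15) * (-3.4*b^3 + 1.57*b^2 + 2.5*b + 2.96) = -13.158*b^5 + 6.7219*b^4 + 8.8667*b^3 + 11.2157*b^2 - 0.1874*b + 0.444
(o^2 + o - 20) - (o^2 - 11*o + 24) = 12*o - 44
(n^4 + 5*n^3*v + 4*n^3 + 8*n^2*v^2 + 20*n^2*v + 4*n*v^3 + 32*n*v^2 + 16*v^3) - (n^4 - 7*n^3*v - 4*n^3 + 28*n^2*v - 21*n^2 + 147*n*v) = 12*n^3*v + 8*n^3 + 8*n^2*v^2 - 8*n^2*v + 21*n^2 + 4*n*v^3 + 32*n*v^2 - 147*n*v + 16*v^3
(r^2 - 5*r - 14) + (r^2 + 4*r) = 2*r^2 - r - 14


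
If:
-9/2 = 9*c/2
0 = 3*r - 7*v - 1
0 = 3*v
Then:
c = -1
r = 1/3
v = 0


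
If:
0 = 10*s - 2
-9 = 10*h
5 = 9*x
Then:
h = -9/10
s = 1/5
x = 5/9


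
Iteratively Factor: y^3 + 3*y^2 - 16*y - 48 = (y + 3)*(y^2 - 16) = (y + 3)*(y + 4)*(y - 4)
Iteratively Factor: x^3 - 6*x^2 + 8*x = (x - 2)*(x^2 - 4*x) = (x - 4)*(x - 2)*(x)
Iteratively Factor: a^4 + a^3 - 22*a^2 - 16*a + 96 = (a + 4)*(a^3 - 3*a^2 - 10*a + 24) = (a - 2)*(a + 4)*(a^2 - a - 12) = (a - 4)*(a - 2)*(a + 4)*(a + 3)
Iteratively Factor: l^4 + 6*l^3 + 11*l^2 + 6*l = (l + 1)*(l^3 + 5*l^2 + 6*l) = (l + 1)*(l + 3)*(l^2 + 2*l) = (l + 1)*(l + 2)*(l + 3)*(l)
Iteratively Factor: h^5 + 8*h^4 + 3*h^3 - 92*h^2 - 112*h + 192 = (h - 1)*(h^4 + 9*h^3 + 12*h^2 - 80*h - 192) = (h - 3)*(h - 1)*(h^3 + 12*h^2 + 48*h + 64) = (h - 3)*(h - 1)*(h + 4)*(h^2 + 8*h + 16) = (h - 3)*(h - 1)*(h + 4)^2*(h + 4)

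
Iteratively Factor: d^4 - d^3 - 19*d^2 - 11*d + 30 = (d + 3)*(d^3 - 4*d^2 - 7*d + 10) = (d - 5)*(d + 3)*(d^2 + d - 2) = (d - 5)*(d + 2)*(d + 3)*(d - 1)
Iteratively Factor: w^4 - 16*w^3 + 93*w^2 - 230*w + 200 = (w - 5)*(w^3 - 11*w^2 + 38*w - 40) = (w - 5)*(w - 4)*(w^2 - 7*w + 10) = (w - 5)^2*(w - 4)*(w - 2)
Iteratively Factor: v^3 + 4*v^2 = (v)*(v^2 + 4*v) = v^2*(v + 4)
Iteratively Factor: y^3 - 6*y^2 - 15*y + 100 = (y - 5)*(y^2 - y - 20) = (y - 5)*(y + 4)*(y - 5)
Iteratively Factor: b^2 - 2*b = (b - 2)*(b)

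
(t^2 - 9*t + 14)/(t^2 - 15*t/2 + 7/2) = 2*(t - 2)/(2*t - 1)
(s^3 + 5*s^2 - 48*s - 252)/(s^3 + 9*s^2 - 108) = (s - 7)/(s - 3)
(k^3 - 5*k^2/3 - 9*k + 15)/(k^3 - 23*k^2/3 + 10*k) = (k^2 - 9)/(k*(k - 6))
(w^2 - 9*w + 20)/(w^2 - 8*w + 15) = (w - 4)/(w - 3)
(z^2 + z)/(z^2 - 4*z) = (z + 1)/(z - 4)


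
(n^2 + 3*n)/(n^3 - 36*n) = (n + 3)/(n^2 - 36)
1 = 1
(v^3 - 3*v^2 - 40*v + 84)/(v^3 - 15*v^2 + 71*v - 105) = (v^2 + 4*v - 12)/(v^2 - 8*v + 15)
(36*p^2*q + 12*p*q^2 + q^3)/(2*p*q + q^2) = (36*p^2 + 12*p*q + q^2)/(2*p + q)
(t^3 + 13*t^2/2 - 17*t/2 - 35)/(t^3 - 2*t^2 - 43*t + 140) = (t^2 - t/2 - 5)/(t^2 - 9*t + 20)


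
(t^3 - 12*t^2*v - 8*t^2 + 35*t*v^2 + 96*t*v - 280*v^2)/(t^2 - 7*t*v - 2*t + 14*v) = (t^2 - 5*t*v - 8*t + 40*v)/(t - 2)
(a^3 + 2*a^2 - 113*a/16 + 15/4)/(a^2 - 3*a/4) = a + 11/4 - 5/a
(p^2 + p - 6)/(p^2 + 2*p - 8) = (p + 3)/(p + 4)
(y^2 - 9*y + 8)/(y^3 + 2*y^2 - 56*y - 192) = (y - 1)/(y^2 + 10*y + 24)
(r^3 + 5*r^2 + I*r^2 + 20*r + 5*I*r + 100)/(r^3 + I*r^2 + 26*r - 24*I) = (r^2 + 5*r*(1 + I) + 25*I)/(r^2 + 5*I*r + 6)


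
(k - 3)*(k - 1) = k^2 - 4*k + 3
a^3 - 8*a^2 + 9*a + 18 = (a - 6)*(a - 3)*(a + 1)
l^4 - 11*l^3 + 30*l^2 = l^2*(l - 6)*(l - 5)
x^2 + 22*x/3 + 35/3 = (x + 7/3)*(x + 5)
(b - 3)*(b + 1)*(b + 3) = b^3 + b^2 - 9*b - 9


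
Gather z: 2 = 2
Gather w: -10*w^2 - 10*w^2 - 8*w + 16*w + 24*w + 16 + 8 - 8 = -20*w^2 + 32*w + 16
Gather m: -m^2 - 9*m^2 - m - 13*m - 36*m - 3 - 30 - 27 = -10*m^2 - 50*m - 60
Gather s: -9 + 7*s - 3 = 7*s - 12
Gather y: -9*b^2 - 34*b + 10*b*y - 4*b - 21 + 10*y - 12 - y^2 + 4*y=-9*b^2 - 38*b - y^2 + y*(10*b + 14) - 33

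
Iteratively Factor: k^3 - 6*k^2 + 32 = (k - 4)*(k^2 - 2*k - 8) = (k - 4)^2*(k + 2)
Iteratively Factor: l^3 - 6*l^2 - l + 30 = (l - 5)*(l^2 - l - 6) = (l - 5)*(l - 3)*(l + 2)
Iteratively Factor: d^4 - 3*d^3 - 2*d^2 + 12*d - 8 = (d - 2)*(d^3 - d^2 - 4*d + 4) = (d - 2)*(d - 1)*(d^2 - 4) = (d - 2)*(d - 1)*(d + 2)*(d - 2)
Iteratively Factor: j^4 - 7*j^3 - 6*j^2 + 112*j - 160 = (j - 2)*(j^3 - 5*j^2 - 16*j + 80) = (j - 4)*(j - 2)*(j^2 - j - 20) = (j - 4)*(j - 2)*(j + 4)*(j - 5)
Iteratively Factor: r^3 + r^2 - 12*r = (r - 3)*(r^2 + 4*r) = (r - 3)*(r + 4)*(r)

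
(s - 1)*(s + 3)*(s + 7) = s^3 + 9*s^2 + 11*s - 21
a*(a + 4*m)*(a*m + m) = a^3*m + 4*a^2*m^2 + a^2*m + 4*a*m^2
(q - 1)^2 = q^2 - 2*q + 1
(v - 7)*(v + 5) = v^2 - 2*v - 35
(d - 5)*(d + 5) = d^2 - 25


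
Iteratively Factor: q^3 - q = (q + 1)*(q^2 - q) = q*(q + 1)*(q - 1)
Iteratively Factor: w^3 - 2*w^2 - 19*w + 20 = (w - 1)*(w^2 - w - 20) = (w - 1)*(w + 4)*(w - 5)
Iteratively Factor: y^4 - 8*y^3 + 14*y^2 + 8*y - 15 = (y - 1)*(y^3 - 7*y^2 + 7*y + 15) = (y - 5)*(y - 1)*(y^2 - 2*y - 3) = (y - 5)*(y - 1)*(y + 1)*(y - 3)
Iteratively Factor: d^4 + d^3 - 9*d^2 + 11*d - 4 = (d - 1)*(d^3 + 2*d^2 - 7*d + 4) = (d - 1)^2*(d^2 + 3*d - 4) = (d - 1)^2*(d + 4)*(d - 1)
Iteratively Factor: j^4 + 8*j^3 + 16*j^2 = (j + 4)*(j^3 + 4*j^2) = (j + 4)^2*(j^2) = j*(j + 4)^2*(j)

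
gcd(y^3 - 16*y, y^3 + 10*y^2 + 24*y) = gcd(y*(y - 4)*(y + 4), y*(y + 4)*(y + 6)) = y^2 + 4*y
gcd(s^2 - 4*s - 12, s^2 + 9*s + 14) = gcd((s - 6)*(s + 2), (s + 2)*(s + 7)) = s + 2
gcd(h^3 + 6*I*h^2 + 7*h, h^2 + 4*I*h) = h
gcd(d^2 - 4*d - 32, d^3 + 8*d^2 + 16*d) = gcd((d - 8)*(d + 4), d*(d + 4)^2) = d + 4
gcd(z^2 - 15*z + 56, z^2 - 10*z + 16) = z - 8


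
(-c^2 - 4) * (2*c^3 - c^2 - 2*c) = -2*c^5 + c^4 - 6*c^3 + 4*c^2 + 8*c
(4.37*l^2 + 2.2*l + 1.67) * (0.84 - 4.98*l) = -21.7626*l^3 - 7.2852*l^2 - 6.4686*l + 1.4028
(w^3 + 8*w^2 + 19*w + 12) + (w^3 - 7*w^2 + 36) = 2*w^3 + w^2 + 19*w + 48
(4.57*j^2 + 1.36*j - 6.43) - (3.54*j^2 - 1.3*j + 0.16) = 1.03*j^2 + 2.66*j - 6.59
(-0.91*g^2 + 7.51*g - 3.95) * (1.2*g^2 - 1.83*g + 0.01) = -1.092*g^4 + 10.6773*g^3 - 18.4924*g^2 + 7.3036*g - 0.0395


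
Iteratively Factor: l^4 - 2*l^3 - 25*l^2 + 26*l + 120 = (l - 3)*(l^3 + l^2 - 22*l - 40) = (l - 3)*(l + 4)*(l^2 - 3*l - 10) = (l - 3)*(l + 2)*(l + 4)*(l - 5)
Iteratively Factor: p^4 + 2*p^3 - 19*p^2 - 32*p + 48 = (p - 4)*(p^3 + 6*p^2 + 5*p - 12) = (p - 4)*(p + 3)*(p^2 + 3*p - 4) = (p - 4)*(p + 3)*(p + 4)*(p - 1)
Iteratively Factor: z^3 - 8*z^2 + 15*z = (z)*(z^2 - 8*z + 15) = z*(z - 3)*(z - 5)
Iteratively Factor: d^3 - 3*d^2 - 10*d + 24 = (d + 3)*(d^2 - 6*d + 8) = (d - 4)*(d + 3)*(d - 2)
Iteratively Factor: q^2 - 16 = (q - 4)*(q + 4)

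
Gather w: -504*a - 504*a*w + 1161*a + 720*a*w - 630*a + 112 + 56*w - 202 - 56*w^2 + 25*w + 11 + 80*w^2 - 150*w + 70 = 27*a + 24*w^2 + w*(216*a - 69) - 9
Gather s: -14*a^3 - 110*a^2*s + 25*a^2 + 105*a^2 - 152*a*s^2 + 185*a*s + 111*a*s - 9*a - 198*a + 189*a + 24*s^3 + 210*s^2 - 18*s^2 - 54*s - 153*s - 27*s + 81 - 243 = -14*a^3 + 130*a^2 - 18*a + 24*s^3 + s^2*(192 - 152*a) + s*(-110*a^2 + 296*a - 234) - 162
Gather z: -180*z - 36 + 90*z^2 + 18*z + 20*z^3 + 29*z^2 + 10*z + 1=20*z^3 + 119*z^2 - 152*z - 35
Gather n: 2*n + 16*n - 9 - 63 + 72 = 18*n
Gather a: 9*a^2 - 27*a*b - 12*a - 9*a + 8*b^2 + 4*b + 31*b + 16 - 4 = 9*a^2 + a*(-27*b - 21) + 8*b^2 + 35*b + 12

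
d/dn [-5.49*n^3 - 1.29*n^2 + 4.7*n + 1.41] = -16.47*n^2 - 2.58*n + 4.7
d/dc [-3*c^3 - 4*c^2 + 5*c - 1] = -9*c^2 - 8*c + 5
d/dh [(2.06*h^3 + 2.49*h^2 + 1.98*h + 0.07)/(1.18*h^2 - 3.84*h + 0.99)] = (2.4308*h^4 - 15.8208*h^3 - 5.7798*h^2 + 4.765*h + 2.229)/(1.3924*h^4 - 9.0624*h^3 + 17.082*h^2 - 7.6032*h + 0.9801)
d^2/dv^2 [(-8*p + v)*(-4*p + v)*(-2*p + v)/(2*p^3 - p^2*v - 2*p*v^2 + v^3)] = 6*p*(-11*p^3 + 12*p^2*v - 33*p*v^2 + 4*v^3)/(p^6 - 3*p^4*v^2 + 3*p^2*v^4 - v^6)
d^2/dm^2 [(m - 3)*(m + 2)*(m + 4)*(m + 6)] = 12*m^2 + 54*m + 16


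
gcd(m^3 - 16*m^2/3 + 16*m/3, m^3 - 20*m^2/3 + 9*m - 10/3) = 1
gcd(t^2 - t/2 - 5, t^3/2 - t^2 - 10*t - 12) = t + 2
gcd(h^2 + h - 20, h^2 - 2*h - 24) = 1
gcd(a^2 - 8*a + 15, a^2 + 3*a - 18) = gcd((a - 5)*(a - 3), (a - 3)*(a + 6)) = a - 3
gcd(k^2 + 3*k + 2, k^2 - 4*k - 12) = k + 2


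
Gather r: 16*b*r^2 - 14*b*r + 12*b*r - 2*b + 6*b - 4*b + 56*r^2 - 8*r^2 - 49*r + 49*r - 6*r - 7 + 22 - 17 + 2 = r^2*(16*b + 48) + r*(-2*b - 6)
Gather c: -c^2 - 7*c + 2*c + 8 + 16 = -c^2 - 5*c + 24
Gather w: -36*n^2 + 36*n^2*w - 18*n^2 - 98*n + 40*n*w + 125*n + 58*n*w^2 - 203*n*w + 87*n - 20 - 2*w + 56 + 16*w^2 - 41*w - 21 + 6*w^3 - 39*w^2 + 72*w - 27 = -54*n^2 + 114*n + 6*w^3 + w^2*(58*n - 23) + w*(36*n^2 - 163*n + 29) - 12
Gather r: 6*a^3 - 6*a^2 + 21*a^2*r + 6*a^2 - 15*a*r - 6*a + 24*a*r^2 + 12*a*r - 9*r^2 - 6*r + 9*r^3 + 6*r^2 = 6*a^3 - 6*a + 9*r^3 + r^2*(24*a - 3) + r*(21*a^2 - 3*a - 6)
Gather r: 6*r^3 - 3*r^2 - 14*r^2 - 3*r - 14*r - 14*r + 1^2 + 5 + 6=6*r^3 - 17*r^2 - 31*r + 12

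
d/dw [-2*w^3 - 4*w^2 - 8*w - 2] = -6*w^2 - 8*w - 8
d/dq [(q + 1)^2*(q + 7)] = 3*(q + 1)*(q + 5)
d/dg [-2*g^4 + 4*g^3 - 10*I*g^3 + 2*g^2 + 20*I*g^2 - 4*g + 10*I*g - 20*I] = -8*g^3 + g^2*(12 - 30*I) + g*(4 + 40*I) - 4 + 10*I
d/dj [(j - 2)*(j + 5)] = 2*j + 3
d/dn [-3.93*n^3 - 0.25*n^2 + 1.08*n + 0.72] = -11.79*n^2 - 0.5*n + 1.08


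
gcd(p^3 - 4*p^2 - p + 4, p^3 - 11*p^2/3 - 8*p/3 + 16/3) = p^2 - 5*p + 4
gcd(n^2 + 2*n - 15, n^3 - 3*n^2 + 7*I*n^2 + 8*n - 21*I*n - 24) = n - 3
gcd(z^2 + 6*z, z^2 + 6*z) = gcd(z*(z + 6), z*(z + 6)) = z^2 + 6*z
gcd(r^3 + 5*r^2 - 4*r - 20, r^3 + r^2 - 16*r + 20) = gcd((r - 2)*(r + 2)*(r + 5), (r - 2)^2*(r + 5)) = r^2 + 3*r - 10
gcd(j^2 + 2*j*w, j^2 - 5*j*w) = j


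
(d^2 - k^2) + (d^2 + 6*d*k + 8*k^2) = 2*d^2 + 6*d*k + 7*k^2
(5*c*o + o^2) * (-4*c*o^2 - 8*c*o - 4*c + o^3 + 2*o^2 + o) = -20*c^2*o^3 - 40*c^2*o^2 - 20*c^2*o + c*o^4 + 2*c*o^3 + c*o^2 + o^5 + 2*o^4 + o^3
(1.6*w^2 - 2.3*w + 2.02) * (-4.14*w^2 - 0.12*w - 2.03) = -6.624*w^4 + 9.33*w^3 - 11.3348*w^2 + 4.4266*w - 4.1006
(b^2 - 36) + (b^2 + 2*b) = 2*b^2 + 2*b - 36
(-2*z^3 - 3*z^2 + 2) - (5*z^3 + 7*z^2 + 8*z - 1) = -7*z^3 - 10*z^2 - 8*z + 3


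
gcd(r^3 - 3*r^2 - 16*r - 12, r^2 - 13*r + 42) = r - 6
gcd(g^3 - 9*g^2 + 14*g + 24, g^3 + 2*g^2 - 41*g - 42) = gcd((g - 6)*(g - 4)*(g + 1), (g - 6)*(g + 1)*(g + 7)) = g^2 - 5*g - 6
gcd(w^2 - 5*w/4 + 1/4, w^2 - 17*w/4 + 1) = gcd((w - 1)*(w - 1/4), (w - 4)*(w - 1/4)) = w - 1/4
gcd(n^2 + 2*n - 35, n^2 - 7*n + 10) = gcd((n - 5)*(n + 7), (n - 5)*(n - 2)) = n - 5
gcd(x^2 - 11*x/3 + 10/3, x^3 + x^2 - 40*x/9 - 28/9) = x - 2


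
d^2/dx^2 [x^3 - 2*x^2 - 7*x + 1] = 6*x - 4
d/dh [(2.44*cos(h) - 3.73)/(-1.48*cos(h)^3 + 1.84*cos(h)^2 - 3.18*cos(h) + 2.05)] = (-7.2224*cos(h)^3 + 21.0508*cos(h)^2 - 13.7264*cos(h) + 6.8594)*sin(h)/(2.1904*cos(h)^6 - 5.4464*cos(h)^5 + 12.7984*cos(h)^4 - 17.7704*cos(h)^3 + 17.6564*cos(h)^2 - 13.038*cos(h) + 4.2025)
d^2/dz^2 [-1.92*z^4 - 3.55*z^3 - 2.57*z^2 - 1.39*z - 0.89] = -23.04*z^2 - 21.3*z - 5.14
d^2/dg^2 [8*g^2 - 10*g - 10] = 16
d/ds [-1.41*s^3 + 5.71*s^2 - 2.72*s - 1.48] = -4.23*s^2 + 11.42*s - 2.72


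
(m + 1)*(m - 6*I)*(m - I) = m^3 + m^2 - 7*I*m^2 - 6*m - 7*I*m - 6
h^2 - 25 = (h - 5)*(h + 5)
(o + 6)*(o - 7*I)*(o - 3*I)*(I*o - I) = I*o^4 + 10*o^3 + 5*I*o^3 + 50*o^2 - 27*I*o^2 - 60*o - 105*I*o + 126*I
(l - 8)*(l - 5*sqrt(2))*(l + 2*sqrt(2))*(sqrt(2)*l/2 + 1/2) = sqrt(2)*l^4/2 - 4*sqrt(2)*l^3 - 5*l^3/2 - 23*sqrt(2)*l^2/2 + 20*l^2 - 10*l + 92*sqrt(2)*l + 80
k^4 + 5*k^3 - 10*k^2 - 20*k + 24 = (k - 2)*(k - 1)*(k + 2)*(k + 6)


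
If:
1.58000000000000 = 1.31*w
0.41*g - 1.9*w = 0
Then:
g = 5.59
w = 1.21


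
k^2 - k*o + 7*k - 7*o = (k + 7)*(k - o)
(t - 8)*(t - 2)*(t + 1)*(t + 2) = t^4 - 7*t^3 - 12*t^2 + 28*t + 32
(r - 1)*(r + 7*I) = r^2 - r + 7*I*r - 7*I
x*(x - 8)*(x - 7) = x^3 - 15*x^2 + 56*x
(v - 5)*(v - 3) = v^2 - 8*v + 15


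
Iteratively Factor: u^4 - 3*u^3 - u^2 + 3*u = (u - 3)*(u^3 - u) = (u - 3)*(u - 1)*(u^2 + u) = (u - 3)*(u - 1)*(u + 1)*(u)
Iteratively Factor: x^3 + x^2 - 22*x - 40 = (x + 4)*(x^2 - 3*x - 10) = (x - 5)*(x + 4)*(x + 2)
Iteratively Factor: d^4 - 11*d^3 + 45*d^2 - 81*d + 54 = (d - 3)*(d^3 - 8*d^2 + 21*d - 18) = (d - 3)^2*(d^2 - 5*d + 6) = (d - 3)^2*(d - 2)*(d - 3)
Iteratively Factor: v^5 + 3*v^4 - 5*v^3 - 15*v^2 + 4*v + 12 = (v + 1)*(v^4 + 2*v^3 - 7*v^2 - 8*v + 12) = (v + 1)*(v + 3)*(v^3 - v^2 - 4*v + 4) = (v + 1)*(v + 2)*(v + 3)*(v^2 - 3*v + 2) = (v - 1)*(v + 1)*(v + 2)*(v + 3)*(v - 2)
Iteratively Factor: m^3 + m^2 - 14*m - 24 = (m + 2)*(m^2 - m - 12) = (m + 2)*(m + 3)*(m - 4)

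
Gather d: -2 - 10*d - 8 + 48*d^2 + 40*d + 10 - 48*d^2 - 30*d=0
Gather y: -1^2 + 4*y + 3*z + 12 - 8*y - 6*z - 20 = -4*y - 3*z - 9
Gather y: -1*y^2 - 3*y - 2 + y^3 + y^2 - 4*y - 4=y^3 - 7*y - 6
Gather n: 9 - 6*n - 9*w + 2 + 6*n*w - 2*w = n*(6*w - 6) - 11*w + 11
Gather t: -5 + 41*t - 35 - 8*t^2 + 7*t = -8*t^2 + 48*t - 40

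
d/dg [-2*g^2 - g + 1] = -4*g - 1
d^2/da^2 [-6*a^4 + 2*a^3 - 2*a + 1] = 12*a*(1 - 6*a)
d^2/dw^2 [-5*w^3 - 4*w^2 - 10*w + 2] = -30*w - 8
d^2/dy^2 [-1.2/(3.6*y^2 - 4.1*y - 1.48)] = (-31.104*y^2 + 35.424*y + 1.2*(7.2*y - 4.1)*(14.4*y - 8.2) + 12.7872)/(-3.6*y^2 + 4.1*y + 1.48)^3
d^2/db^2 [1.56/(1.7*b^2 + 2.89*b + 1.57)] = (-9.0168*b^2 - 15.32856*b + 1.56*(3.4*b + 2.89)*(6.8*b + 5.78) - 8.32728)/(1.7*b^2 + 2.89*b + 1.57)^3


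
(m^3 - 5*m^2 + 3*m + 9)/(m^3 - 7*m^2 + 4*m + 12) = (m^2 - 6*m + 9)/(m^2 - 8*m + 12)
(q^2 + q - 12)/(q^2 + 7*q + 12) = (q - 3)/(q + 3)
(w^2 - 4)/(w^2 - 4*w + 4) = (w + 2)/(w - 2)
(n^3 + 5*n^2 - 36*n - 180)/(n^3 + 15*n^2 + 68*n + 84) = (n^2 - n - 30)/(n^2 + 9*n + 14)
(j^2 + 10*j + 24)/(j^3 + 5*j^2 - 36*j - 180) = (j + 4)/(j^2 - j - 30)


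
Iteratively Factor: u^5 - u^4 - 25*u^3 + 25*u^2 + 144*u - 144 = (u + 4)*(u^4 - 5*u^3 - 5*u^2 + 45*u - 36) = (u - 1)*(u + 4)*(u^3 - 4*u^2 - 9*u + 36) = (u - 4)*(u - 1)*(u + 4)*(u^2 - 9) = (u - 4)*(u - 3)*(u - 1)*(u + 4)*(u + 3)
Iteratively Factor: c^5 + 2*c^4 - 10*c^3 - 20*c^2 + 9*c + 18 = (c - 1)*(c^4 + 3*c^3 - 7*c^2 - 27*c - 18) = (c - 1)*(c + 1)*(c^3 + 2*c^2 - 9*c - 18) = (c - 1)*(c + 1)*(c + 2)*(c^2 - 9) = (c - 3)*(c - 1)*(c + 1)*(c + 2)*(c + 3)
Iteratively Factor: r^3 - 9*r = (r + 3)*(r^2 - 3*r) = (r - 3)*(r + 3)*(r)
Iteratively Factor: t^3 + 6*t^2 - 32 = (t + 4)*(t^2 + 2*t - 8) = (t - 2)*(t + 4)*(t + 4)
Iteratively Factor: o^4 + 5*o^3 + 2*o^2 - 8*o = (o)*(o^3 + 5*o^2 + 2*o - 8) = o*(o + 4)*(o^2 + o - 2) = o*(o + 2)*(o + 4)*(o - 1)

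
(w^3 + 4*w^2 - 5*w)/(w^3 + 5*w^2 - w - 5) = w/(w + 1)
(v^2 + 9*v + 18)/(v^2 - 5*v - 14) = (v^2 + 9*v + 18)/(v^2 - 5*v - 14)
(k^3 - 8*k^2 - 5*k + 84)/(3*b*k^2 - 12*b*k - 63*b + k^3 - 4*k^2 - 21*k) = (k - 4)/(3*b + k)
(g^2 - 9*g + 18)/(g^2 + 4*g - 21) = (g - 6)/(g + 7)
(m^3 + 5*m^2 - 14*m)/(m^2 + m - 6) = m*(m + 7)/(m + 3)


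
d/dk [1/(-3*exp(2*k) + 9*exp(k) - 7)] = (6*exp(k) - 9)*exp(k)/(3*exp(2*k) - 9*exp(k) + 7)^2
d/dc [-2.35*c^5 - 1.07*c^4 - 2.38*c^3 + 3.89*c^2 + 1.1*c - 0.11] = -11.75*c^4 - 4.28*c^3 - 7.14*c^2 + 7.78*c + 1.1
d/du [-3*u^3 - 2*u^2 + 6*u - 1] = -9*u^2 - 4*u + 6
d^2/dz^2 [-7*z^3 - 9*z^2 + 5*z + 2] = -42*z - 18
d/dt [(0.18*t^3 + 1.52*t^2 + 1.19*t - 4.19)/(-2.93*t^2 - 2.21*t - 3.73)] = (-0.5274*t^4 - 0.7956*t^3 - 1.8867*t^2 - 35.8926*t - 13.6986)/(8.5849*t^4 + 12.9506*t^3 + 26.7419*t^2 + 16.4866*t + 13.9129)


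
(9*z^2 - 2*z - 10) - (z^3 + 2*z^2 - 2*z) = -z^3 + 7*z^2 - 10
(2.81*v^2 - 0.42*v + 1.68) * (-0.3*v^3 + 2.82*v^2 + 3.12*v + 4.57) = -0.843*v^5 + 8.0502*v^4 + 7.0788*v^3 + 16.2689*v^2 + 3.3222*v + 7.6776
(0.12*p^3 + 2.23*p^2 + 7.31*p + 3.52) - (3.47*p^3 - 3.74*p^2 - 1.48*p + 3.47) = -3.35*p^3 + 5.97*p^2 + 8.79*p + 0.0499999999999998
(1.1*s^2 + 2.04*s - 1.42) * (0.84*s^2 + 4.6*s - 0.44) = 0.924*s^4 + 6.7736*s^3 + 7.7072*s^2 - 7.4296*s + 0.6248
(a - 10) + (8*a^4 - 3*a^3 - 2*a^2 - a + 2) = 8*a^4 - 3*a^3 - 2*a^2 - 8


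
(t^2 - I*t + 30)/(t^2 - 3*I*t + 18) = (t + 5*I)/(t + 3*I)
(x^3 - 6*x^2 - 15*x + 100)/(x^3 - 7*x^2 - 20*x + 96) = (x^2 - 10*x + 25)/(x^2 - 11*x + 24)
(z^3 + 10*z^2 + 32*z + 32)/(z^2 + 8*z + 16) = z + 2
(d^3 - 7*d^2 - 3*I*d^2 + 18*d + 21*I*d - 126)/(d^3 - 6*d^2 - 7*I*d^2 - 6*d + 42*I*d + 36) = (d^2 + d*(-7 + 3*I) - 21*I)/(d^2 - d*(6 + I) + 6*I)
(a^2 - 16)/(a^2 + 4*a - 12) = (a^2 - 16)/(a^2 + 4*a - 12)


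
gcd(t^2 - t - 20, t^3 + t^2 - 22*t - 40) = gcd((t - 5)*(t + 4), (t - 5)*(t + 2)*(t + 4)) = t^2 - t - 20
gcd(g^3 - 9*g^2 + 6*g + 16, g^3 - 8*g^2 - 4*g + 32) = g^2 - 10*g + 16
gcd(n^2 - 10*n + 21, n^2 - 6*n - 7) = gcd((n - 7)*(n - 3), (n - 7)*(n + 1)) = n - 7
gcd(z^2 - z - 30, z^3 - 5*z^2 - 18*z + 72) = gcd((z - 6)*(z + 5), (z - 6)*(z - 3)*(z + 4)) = z - 6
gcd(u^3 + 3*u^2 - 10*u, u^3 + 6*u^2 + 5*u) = u^2 + 5*u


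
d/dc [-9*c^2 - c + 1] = -18*c - 1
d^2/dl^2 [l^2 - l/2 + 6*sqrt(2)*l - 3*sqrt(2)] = 2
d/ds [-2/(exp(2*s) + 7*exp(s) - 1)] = (4*exp(s) + 14)*exp(s)/(exp(2*s) + 7*exp(s) - 1)^2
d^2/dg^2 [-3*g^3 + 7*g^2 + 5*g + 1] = 14 - 18*g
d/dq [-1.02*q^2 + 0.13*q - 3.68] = 0.13 - 2.04*q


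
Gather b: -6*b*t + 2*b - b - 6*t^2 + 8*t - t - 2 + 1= b*(1 - 6*t) - 6*t^2 + 7*t - 1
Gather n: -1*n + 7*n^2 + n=7*n^2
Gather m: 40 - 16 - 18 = 6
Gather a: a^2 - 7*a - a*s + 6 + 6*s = a^2 + a*(-s - 7) + 6*s + 6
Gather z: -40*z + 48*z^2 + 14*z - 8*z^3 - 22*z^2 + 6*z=-8*z^3 + 26*z^2 - 20*z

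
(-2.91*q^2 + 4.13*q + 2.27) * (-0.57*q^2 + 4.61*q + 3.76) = 1.6587*q^4 - 15.7692*q^3 + 6.8038*q^2 + 25.9935*q + 8.5352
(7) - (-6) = 13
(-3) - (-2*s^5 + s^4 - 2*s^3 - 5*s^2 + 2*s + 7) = 2*s^5 - s^4 + 2*s^3 + 5*s^2 - 2*s - 10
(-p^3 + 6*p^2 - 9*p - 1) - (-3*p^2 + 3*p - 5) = -p^3 + 9*p^2 - 12*p + 4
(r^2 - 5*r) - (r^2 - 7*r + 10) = 2*r - 10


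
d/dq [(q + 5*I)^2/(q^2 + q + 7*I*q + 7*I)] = (q^2*(1 - 3*I) + q*(50 + 14*I) - 45 + 175*I)/(q^4 + q^3*(2 + 14*I) + q^2*(-48 + 28*I) + q*(-98 + 14*I) - 49)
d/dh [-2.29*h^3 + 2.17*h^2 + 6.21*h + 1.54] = -6.87*h^2 + 4.34*h + 6.21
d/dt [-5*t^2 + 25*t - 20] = 25 - 10*t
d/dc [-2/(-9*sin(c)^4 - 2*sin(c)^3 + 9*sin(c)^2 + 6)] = 12*(-sin(c) + 3*cos(2*c))*sin(c)*cos(c)/(9*sin(c)^4 + 2*sin(c)^3 - 9*sin(c)^2 - 6)^2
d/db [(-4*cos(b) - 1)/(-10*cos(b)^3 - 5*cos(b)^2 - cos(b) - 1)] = (70*cos(b) + 25*cos(2*b) + 20*cos(3*b) + 22)*sin(b)/(10*cos(b)^3 + 5*cos(b)^2 + cos(b) + 1)^2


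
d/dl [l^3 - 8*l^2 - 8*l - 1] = 3*l^2 - 16*l - 8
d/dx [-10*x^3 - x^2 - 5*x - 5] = -30*x^2 - 2*x - 5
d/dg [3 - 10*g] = -10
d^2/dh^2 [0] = 0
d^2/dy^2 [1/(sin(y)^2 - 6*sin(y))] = 2*(-2*sin(y) + 9 - 15/sin(y) - 18/sin(y)^2 + 36/sin(y)^3)/(sin(y) - 6)^3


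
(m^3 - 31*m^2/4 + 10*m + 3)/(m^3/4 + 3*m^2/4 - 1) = (4*m^3 - 31*m^2 + 40*m + 12)/(m^3 + 3*m^2 - 4)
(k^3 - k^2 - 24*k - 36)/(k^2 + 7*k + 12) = (k^2 - 4*k - 12)/(k + 4)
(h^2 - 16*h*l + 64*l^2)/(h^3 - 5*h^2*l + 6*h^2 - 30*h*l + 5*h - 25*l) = (h^2 - 16*h*l + 64*l^2)/(h^3 - 5*h^2*l + 6*h^2 - 30*h*l + 5*h - 25*l)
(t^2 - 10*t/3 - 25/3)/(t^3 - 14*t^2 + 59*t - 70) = (t + 5/3)/(t^2 - 9*t + 14)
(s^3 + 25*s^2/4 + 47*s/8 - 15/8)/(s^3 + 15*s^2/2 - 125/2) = (8*s^2 + 10*s - 3)/(4*(2*s^2 + 5*s - 25))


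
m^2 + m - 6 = (m - 2)*(m + 3)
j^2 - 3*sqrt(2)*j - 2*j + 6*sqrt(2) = (j - 2)*(j - 3*sqrt(2))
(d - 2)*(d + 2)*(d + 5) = d^3 + 5*d^2 - 4*d - 20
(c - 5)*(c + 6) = c^2 + c - 30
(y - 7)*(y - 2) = y^2 - 9*y + 14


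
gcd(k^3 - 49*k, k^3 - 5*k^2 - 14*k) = k^2 - 7*k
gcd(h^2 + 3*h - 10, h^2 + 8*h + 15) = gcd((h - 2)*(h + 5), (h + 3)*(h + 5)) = h + 5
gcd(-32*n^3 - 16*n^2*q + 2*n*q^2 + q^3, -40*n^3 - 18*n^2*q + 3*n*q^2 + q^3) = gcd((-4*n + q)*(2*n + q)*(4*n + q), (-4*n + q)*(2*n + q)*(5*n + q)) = -8*n^2 - 2*n*q + q^2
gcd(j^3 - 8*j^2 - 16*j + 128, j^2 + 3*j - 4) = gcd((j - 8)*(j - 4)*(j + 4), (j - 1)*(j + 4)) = j + 4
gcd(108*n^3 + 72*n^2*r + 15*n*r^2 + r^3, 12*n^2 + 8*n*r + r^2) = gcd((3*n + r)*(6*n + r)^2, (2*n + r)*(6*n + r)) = 6*n + r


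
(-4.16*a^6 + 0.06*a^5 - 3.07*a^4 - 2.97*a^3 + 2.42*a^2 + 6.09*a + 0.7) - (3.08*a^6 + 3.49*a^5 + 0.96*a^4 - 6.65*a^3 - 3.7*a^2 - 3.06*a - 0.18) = -7.24*a^6 - 3.43*a^5 - 4.03*a^4 + 3.68*a^3 + 6.12*a^2 + 9.15*a + 0.88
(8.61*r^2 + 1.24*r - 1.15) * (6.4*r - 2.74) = 55.104*r^3 - 15.6554*r^2 - 10.7576*r + 3.151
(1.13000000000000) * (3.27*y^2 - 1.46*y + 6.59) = 3.6951*y^2 - 1.6498*y + 7.4467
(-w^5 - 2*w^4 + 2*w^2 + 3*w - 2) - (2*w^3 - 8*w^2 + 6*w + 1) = -w^5 - 2*w^4 - 2*w^3 + 10*w^2 - 3*w - 3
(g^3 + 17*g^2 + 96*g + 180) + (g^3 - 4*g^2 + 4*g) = 2*g^3 + 13*g^2 + 100*g + 180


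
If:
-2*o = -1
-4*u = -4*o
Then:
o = 1/2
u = 1/2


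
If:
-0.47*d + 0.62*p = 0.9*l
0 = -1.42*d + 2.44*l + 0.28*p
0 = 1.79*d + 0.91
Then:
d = -0.51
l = -0.22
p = -0.70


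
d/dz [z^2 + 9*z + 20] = 2*z + 9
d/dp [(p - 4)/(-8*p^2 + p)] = 4*(2*p^2 - 16*p + 1)/(p^2*(64*p^2 - 16*p + 1))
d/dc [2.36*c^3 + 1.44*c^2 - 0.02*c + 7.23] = 7.08*c^2 + 2.88*c - 0.02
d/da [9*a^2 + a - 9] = 18*a + 1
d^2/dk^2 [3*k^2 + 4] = 6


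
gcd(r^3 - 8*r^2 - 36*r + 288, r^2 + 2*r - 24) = r + 6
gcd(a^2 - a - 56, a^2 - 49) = a + 7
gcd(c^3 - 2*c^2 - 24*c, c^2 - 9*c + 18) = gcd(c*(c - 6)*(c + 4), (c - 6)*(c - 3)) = c - 6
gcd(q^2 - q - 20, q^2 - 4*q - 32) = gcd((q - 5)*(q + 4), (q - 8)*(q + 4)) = q + 4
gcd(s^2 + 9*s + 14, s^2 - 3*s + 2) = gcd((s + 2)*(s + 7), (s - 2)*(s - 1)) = 1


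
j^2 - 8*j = j*(j - 8)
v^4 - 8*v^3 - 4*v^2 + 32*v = v*(v - 8)*(v - 2)*(v + 2)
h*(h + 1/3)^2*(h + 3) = h^4 + 11*h^3/3 + 19*h^2/9 + h/3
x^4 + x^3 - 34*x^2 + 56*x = x*(x - 4)*(x - 2)*(x + 7)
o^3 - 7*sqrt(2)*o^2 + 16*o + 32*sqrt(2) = (o - 4*sqrt(2))^2*(o + sqrt(2))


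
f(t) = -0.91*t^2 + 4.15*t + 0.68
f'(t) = 4.15 - 1.82*t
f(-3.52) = -25.20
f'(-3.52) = 10.56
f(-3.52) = -25.20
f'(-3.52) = 10.56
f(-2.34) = -14.01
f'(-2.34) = 8.41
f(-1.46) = -7.32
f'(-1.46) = 6.81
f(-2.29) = -13.60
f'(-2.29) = 8.32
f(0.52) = 2.59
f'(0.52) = 3.20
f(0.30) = 1.84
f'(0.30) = 3.60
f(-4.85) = -40.85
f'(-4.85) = 12.98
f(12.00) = -80.56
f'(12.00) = -17.69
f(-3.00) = -19.96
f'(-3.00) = 9.61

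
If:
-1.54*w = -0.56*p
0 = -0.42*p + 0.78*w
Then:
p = 0.00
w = 0.00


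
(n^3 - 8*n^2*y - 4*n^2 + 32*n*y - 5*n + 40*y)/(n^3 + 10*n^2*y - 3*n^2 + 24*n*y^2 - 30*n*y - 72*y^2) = (n^3 - 8*n^2*y - 4*n^2 + 32*n*y - 5*n + 40*y)/(n^3 + 10*n^2*y - 3*n^2 + 24*n*y^2 - 30*n*y - 72*y^2)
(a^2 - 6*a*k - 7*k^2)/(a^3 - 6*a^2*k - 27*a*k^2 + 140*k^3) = (a + k)/(a^2 + a*k - 20*k^2)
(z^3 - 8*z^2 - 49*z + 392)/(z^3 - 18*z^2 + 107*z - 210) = (z^2 - z - 56)/(z^2 - 11*z + 30)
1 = 1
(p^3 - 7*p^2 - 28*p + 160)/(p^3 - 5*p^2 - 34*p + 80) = (p - 4)/(p - 2)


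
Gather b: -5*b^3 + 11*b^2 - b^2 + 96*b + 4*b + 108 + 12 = -5*b^3 + 10*b^2 + 100*b + 120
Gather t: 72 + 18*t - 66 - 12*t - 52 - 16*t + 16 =-10*t - 30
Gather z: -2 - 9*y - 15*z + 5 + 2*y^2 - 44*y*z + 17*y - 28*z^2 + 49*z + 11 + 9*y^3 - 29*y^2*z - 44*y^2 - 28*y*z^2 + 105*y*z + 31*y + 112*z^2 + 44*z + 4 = 9*y^3 - 42*y^2 + 39*y + z^2*(84 - 28*y) + z*(-29*y^2 + 61*y + 78) + 18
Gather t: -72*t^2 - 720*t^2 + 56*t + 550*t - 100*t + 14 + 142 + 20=-792*t^2 + 506*t + 176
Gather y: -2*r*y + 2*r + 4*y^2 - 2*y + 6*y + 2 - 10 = 2*r + 4*y^2 + y*(4 - 2*r) - 8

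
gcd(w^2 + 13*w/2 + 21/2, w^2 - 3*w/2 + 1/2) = 1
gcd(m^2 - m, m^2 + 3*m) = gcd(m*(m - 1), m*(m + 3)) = m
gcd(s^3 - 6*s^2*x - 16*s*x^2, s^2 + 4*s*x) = s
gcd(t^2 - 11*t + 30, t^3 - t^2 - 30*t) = t - 6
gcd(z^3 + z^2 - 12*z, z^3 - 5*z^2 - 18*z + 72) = z^2 + z - 12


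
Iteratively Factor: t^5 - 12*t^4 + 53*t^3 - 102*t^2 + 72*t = (t)*(t^4 - 12*t^3 + 53*t^2 - 102*t + 72) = t*(t - 3)*(t^3 - 9*t^2 + 26*t - 24) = t*(t - 3)^2*(t^2 - 6*t + 8) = t*(t - 4)*(t - 3)^2*(t - 2)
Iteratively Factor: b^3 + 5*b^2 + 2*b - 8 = (b + 2)*(b^2 + 3*b - 4) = (b + 2)*(b + 4)*(b - 1)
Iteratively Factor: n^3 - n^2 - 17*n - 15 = (n + 3)*(n^2 - 4*n - 5) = (n - 5)*(n + 3)*(n + 1)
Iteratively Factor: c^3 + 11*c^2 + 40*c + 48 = (c + 4)*(c^2 + 7*c + 12) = (c + 4)^2*(c + 3)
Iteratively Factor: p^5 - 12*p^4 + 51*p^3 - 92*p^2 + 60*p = (p)*(p^4 - 12*p^3 + 51*p^2 - 92*p + 60) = p*(p - 2)*(p^3 - 10*p^2 + 31*p - 30) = p*(p - 3)*(p - 2)*(p^2 - 7*p + 10) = p*(p - 5)*(p - 3)*(p - 2)*(p - 2)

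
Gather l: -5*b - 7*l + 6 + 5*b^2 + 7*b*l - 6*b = 5*b^2 - 11*b + l*(7*b - 7) + 6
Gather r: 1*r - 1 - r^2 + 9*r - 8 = -r^2 + 10*r - 9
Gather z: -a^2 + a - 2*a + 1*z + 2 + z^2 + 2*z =-a^2 - a + z^2 + 3*z + 2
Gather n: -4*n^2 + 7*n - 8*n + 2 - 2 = -4*n^2 - n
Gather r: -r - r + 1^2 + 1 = 2 - 2*r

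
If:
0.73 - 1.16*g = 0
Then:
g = 0.63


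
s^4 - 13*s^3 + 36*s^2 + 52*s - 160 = (s - 8)*(s - 5)*(s - 2)*(s + 2)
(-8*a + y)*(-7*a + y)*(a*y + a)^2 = 56*a^4*y^2 + 112*a^4*y + 56*a^4 - 15*a^3*y^3 - 30*a^3*y^2 - 15*a^3*y + a^2*y^4 + 2*a^2*y^3 + a^2*y^2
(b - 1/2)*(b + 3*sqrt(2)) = b^2 - b/2 + 3*sqrt(2)*b - 3*sqrt(2)/2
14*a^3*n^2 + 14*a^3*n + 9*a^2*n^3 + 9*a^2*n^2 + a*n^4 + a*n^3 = n*(2*a + n)*(7*a + n)*(a*n + a)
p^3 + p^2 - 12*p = p*(p - 3)*(p + 4)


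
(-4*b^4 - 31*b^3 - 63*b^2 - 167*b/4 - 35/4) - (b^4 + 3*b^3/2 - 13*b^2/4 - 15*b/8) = -5*b^4 - 65*b^3/2 - 239*b^2/4 - 319*b/8 - 35/4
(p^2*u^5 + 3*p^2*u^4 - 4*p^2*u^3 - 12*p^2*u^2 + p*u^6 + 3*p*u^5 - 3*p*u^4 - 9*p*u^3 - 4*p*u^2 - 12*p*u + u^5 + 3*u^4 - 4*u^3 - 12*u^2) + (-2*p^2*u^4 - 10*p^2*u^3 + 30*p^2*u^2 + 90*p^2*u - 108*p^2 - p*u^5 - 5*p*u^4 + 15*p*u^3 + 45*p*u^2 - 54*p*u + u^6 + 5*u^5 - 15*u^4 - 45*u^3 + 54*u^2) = p^2*u^5 + p^2*u^4 - 14*p^2*u^3 + 18*p^2*u^2 + 90*p^2*u - 108*p^2 + p*u^6 + 2*p*u^5 - 8*p*u^4 + 6*p*u^3 + 41*p*u^2 - 66*p*u + u^6 + 6*u^5 - 12*u^4 - 49*u^3 + 42*u^2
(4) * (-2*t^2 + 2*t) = -8*t^2 + 8*t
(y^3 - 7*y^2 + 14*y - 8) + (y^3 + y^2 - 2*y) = 2*y^3 - 6*y^2 + 12*y - 8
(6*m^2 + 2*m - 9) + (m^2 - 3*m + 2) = 7*m^2 - m - 7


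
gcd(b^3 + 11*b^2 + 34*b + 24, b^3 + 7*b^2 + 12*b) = b + 4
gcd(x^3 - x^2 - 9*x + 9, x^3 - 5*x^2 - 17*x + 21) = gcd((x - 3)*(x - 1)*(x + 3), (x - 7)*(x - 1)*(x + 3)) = x^2 + 2*x - 3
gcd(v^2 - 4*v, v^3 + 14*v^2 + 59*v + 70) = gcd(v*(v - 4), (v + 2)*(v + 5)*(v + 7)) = 1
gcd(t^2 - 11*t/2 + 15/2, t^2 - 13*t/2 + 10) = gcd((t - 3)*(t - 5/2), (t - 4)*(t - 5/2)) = t - 5/2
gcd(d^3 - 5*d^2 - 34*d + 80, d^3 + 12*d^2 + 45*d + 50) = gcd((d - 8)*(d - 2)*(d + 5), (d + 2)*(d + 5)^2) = d + 5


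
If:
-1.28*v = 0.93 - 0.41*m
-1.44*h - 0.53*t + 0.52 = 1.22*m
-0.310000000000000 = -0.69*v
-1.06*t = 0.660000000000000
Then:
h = -2.52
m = 3.67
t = -0.62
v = 0.45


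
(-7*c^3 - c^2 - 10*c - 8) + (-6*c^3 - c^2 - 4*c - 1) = -13*c^3 - 2*c^2 - 14*c - 9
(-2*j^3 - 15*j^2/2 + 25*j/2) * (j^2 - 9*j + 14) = -2*j^5 + 21*j^4/2 + 52*j^3 - 435*j^2/2 + 175*j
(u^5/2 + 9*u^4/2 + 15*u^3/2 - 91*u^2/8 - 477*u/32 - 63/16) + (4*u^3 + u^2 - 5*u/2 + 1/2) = u^5/2 + 9*u^4/2 + 23*u^3/2 - 83*u^2/8 - 557*u/32 - 55/16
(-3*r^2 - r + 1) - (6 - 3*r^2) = -r - 5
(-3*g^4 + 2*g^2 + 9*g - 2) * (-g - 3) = 3*g^5 + 9*g^4 - 2*g^3 - 15*g^2 - 25*g + 6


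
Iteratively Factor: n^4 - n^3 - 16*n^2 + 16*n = (n - 1)*(n^3 - 16*n) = (n - 4)*(n - 1)*(n^2 + 4*n) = n*(n - 4)*(n - 1)*(n + 4)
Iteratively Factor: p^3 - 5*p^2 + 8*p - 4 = (p - 2)*(p^2 - 3*p + 2) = (p - 2)^2*(p - 1)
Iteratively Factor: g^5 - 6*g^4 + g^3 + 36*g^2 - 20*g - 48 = (g + 2)*(g^4 - 8*g^3 + 17*g^2 + 2*g - 24) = (g - 3)*(g + 2)*(g^3 - 5*g^2 + 2*g + 8) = (g - 4)*(g - 3)*(g + 2)*(g^2 - g - 2) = (g - 4)*(g - 3)*(g + 1)*(g + 2)*(g - 2)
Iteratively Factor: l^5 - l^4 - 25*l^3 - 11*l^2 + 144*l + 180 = (l - 5)*(l^4 + 4*l^3 - 5*l^2 - 36*l - 36) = (l - 5)*(l - 3)*(l^3 + 7*l^2 + 16*l + 12) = (l - 5)*(l - 3)*(l + 2)*(l^2 + 5*l + 6) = (l - 5)*(l - 3)*(l + 2)*(l + 3)*(l + 2)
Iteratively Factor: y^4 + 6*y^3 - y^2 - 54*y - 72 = (y + 2)*(y^3 + 4*y^2 - 9*y - 36) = (y + 2)*(y + 4)*(y^2 - 9) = (y - 3)*(y + 2)*(y + 4)*(y + 3)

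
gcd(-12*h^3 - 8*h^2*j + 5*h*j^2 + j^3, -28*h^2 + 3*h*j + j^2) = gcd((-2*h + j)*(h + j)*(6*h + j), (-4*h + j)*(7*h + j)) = 1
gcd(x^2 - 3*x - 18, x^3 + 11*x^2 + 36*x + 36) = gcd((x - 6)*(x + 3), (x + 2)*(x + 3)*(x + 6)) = x + 3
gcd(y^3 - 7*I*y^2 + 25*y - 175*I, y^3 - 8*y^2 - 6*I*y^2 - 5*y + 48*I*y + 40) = y - 5*I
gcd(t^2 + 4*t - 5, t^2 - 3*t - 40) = t + 5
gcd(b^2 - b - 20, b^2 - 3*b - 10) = b - 5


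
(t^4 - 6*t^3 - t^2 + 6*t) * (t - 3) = t^5 - 9*t^4 + 17*t^3 + 9*t^2 - 18*t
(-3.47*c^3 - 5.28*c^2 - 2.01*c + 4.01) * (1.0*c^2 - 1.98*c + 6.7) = -3.47*c^5 + 1.5906*c^4 - 14.8046*c^3 - 27.3862*c^2 - 21.4068*c + 26.867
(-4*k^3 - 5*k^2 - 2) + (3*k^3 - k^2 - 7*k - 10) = -k^3 - 6*k^2 - 7*k - 12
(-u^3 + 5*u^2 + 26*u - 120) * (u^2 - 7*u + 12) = -u^5 + 12*u^4 - 21*u^3 - 242*u^2 + 1152*u - 1440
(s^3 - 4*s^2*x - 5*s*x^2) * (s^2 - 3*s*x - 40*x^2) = s^5 - 7*s^4*x - 33*s^3*x^2 + 175*s^2*x^3 + 200*s*x^4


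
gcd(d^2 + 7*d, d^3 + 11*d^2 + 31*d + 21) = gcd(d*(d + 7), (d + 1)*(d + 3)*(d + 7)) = d + 7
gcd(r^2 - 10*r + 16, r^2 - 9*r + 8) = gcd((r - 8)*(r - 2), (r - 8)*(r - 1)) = r - 8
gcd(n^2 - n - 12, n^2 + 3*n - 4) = 1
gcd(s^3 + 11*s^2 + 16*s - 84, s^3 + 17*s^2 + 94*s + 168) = s^2 + 13*s + 42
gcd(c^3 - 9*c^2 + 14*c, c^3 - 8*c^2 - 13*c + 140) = c - 7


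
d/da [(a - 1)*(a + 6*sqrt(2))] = 2*a - 1 + 6*sqrt(2)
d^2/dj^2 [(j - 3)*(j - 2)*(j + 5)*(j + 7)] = 12*j^2 + 42*j - 38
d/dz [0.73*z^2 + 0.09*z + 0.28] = 1.46*z + 0.09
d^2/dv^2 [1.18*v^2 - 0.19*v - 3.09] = 2.36000000000000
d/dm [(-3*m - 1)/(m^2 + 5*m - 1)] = (3*m^2 + 2*m + 8)/(m^4 + 10*m^3 + 23*m^2 - 10*m + 1)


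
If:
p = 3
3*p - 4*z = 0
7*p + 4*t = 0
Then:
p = 3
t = -21/4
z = 9/4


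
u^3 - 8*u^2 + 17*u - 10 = (u - 5)*(u - 2)*(u - 1)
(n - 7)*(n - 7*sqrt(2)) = n^2 - 7*sqrt(2)*n - 7*n + 49*sqrt(2)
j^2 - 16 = (j - 4)*(j + 4)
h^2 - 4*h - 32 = (h - 8)*(h + 4)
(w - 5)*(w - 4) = w^2 - 9*w + 20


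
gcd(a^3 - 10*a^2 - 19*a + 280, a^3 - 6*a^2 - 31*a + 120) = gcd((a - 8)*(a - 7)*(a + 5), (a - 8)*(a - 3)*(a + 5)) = a^2 - 3*a - 40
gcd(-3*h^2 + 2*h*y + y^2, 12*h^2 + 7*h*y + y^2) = 3*h + y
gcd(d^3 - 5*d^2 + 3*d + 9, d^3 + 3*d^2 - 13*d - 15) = d^2 - 2*d - 3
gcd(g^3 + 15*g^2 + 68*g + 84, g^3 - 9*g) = 1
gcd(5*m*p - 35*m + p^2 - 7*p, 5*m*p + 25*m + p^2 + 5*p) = 5*m + p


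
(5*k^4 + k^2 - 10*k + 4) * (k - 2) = 5*k^5 - 10*k^4 + k^3 - 12*k^2 + 24*k - 8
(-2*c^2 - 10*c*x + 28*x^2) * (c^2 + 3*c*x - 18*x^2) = -2*c^4 - 16*c^3*x + 34*c^2*x^2 + 264*c*x^3 - 504*x^4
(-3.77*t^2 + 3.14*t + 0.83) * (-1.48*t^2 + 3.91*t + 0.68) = 5.5796*t^4 - 19.3879*t^3 + 8.4854*t^2 + 5.3805*t + 0.5644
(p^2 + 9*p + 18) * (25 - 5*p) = -5*p^3 - 20*p^2 + 135*p + 450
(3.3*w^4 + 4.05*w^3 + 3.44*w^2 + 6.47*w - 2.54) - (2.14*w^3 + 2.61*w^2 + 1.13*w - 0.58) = 3.3*w^4 + 1.91*w^3 + 0.83*w^2 + 5.34*w - 1.96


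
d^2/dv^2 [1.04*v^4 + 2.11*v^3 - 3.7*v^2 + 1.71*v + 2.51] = 12.48*v^2 + 12.66*v - 7.4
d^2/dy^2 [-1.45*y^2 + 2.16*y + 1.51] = -2.90000000000000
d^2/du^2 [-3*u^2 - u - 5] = -6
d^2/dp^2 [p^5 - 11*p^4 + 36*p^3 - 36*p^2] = 20*p^3 - 132*p^2 + 216*p - 72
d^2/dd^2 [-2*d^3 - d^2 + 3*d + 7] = -12*d - 2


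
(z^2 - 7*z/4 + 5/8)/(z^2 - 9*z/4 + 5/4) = (z - 1/2)/(z - 1)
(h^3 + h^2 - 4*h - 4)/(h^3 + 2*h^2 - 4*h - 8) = (h + 1)/(h + 2)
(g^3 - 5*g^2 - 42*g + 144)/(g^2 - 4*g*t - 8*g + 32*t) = (-g^2 - 3*g + 18)/(-g + 4*t)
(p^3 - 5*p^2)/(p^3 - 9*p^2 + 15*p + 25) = p^2/(p^2 - 4*p - 5)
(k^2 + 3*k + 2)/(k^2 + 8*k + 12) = (k + 1)/(k + 6)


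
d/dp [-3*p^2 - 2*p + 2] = -6*p - 2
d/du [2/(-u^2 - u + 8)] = 2*(2*u + 1)/(u^2 + u - 8)^2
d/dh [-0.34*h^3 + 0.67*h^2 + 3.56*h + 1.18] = -1.02*h^2 + 1.34*h + 3.56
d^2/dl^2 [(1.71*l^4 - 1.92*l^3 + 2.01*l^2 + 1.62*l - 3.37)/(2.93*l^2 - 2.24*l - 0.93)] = (29.360358*l^6 - 67.338432*l^5 + 23.5231020000001*l^4 + 81.464292*l^3 - 146.9751*l^2 + 149.230284*l - 55.45712)/(25.153757*l^6 - 57.690528*l^5 + 20.152833*l^4 + 25.383232*l^3 - 6.396633*l^2 - 5.812128*l - 0.804357)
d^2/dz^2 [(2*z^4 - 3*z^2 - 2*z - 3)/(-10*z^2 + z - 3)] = 4*(-100*z^6 + 30*z^5 - 93*z^4 + 139*z^3 + 261*z^2 - 135*z - 27)/(1000*z^6 - 300*z^5 + 930*z^4 - 181*z^3 + 279*z^2 - 27*z + 27)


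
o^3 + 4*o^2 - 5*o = o*(o - 1)*(o + 5)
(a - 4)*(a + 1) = a^2 - 3*a - 4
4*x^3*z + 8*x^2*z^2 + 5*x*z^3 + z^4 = z*(x + z)*(2*x + z)^2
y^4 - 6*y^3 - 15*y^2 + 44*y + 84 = (y - 7)*(y - 3)*(y + 2)^2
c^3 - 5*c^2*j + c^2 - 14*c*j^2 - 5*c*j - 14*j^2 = (c + 1)*(c - 7*j)*(c + 2*j)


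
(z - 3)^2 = z^2 - 6*z + 9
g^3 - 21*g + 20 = (g - 4)*(g - 1)*(g + 5)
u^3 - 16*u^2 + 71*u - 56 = (u - 8)*(u - 7)*(u - 1)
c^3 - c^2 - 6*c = c*(c - 3)*(c + 2)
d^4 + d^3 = d^3*(d + 1)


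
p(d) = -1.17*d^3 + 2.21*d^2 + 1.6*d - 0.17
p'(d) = -3.51*d^2 + 4.42*d + 1.6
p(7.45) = -349.38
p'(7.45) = -160.28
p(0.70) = 1.63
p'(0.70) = 2.97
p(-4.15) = 114.88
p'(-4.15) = -77.19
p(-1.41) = 5.25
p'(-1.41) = -11.61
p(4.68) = -64.21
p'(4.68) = -54.59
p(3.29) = -12.65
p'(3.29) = -21.85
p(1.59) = 3.26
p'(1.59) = -0.25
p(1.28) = 3.05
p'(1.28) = 1.51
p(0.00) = -0.17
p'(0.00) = 1.60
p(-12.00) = 2320.63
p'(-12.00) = -556.88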